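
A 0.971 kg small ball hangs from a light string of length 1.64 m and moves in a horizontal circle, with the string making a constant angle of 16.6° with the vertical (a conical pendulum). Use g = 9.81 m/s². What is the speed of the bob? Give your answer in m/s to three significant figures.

1.17 m/s

The radius of the circle is r = L sinθ = 1.64 × sin 16.6° = 0.4685 m.
Horizontally T sinθ = mv²/r and vertically T cosθ = mg, so tanθ = v²/(rg).
v = √(r g tanθ) = √(0.4685 × 9.81 × 0.2981) = √1.370 = 1.171 m/s.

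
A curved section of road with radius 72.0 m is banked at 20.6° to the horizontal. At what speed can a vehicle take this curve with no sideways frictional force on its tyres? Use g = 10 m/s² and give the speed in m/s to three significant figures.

On a frictionless banked curve, N sinθ = mv²/r and N cosθ = mg, so tanθ = v²/(rg).
v = √(r g tanθ) = √(72.0 × 10.0 × tan 20.6°) = √(72.0 × 10.0 × 0.3759) = √270.6 = 16.45 m/s.

16.5 m/s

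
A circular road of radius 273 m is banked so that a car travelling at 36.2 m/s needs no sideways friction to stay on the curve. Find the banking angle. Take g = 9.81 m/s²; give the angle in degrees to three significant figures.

26.1°

With no friction, the horizontal component of the normal force provides the centripetal force: N sinθ = mv²/r, while N cosθ = mg vertically.
Dividing: tanθ = v²/(r g) = (36.2)²/(273 × 9.81) = 1310/2678 = 0.4893.
θ = arctan(0.4893) = 26.07°.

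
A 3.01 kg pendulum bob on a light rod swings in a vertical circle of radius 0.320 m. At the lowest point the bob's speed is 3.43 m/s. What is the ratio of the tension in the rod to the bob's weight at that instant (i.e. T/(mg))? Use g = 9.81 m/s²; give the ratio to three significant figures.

At the bottom, T − mg = mv²/r, so T = m(v²/r + g) and T/(mg) = v²/(rg) + 1 = (3.43)²/(0.320 × 9.81) + 1 = 3.748 + 1 = 4.748.

4.75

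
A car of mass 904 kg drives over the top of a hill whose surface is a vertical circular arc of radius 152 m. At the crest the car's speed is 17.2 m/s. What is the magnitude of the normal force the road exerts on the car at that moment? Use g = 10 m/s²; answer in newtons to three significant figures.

At the crest the centripetal acceleration points downward (toward the centre of the arc), so mg − N = mv²/r.
N = m(g − v²/r) = 904 × (10.0 − (17.2)²/152) = 904 × (10.0 − 1.946) = 904 × 8.054 = 7281 N.

7280 N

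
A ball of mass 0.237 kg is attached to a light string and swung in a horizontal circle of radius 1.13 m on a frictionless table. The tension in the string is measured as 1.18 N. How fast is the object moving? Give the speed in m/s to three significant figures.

2.37 m/s

T = m v²/r ⇒ v = √(T r / m) = √(1.18 × 1.13 / 0.237) = √5.626 = 2.372 m/s.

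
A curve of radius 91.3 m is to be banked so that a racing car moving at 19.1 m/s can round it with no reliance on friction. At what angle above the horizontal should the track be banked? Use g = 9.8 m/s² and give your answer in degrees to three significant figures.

For a frictionless banked turn: horizontally N sinθ = mv²/r and vertically N cosθ = mg.
Dividing: tanθ = v²/(r g) = (19.1)²/(91.3 × 9.8) = 364.8/894.7 = 0.4077.
θ = arctan(0.4077) = 22.18°.

22.2°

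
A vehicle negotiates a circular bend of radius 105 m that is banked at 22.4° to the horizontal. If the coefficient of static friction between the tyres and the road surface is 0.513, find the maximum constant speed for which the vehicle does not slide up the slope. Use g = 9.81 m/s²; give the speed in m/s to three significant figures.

At the maximum speed, friction acts down the slope at its limiting value f = μN. Radially (horizontal, toward centre): N sinθ + μN cosθ = mv²/r. Vertically: N cosθ − μN sinθ = mg.
Dividing: v² = r g (sinθ + μcosθ)/(cosθ − μsinθ).
sinθ + μcosθ = 0.3811 + 0.513×0.9245 = 0.8554; cosθ − μsinθ = 0.9245 − 0.513×0.3811 = 0.7291.
v² = 105 × 9.81 × 0.8554/0.7291 = 1209 m²/s², so v = 34.76 m/s.

34.8 m/s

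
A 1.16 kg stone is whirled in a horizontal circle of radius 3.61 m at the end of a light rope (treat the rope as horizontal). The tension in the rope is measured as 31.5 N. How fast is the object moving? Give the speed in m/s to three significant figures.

T = m v²/r ⇒ v = √(T r / m) = √(31.5 × 3.61 / 1.16) = √98.03 = 9.901 m/s.

9.90 m/s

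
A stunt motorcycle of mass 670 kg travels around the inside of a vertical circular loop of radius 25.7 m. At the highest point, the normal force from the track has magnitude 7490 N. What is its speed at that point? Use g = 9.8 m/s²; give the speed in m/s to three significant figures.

At the top, N + mg = mv²/r, so v = √(r(N/m + g)) = √(25.7 × (7490/670 + 9.8)) = √(25.7 × 20.98) = √539.2 = 23.22 m/s.

23.2 m/s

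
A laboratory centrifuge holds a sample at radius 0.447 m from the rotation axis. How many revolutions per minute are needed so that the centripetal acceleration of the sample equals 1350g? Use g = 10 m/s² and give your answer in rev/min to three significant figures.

1660 rev/min

Require ω²r = 1350g, so ω = √(1350 × 10.0/0.447) = 173.8 rad/s.
In rev/min: ω × 60/(2π) = 173.8 × 60/(2π) = 1660 rev/min.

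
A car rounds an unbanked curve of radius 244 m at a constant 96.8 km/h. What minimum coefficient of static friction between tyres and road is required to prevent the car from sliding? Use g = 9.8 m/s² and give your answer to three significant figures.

0.302

v = 96.8/3.6 = 26.89 m/s.
Friction provides the centripetal force: μ_s m g = m v²/r, so μ_s = v²/(g r) = (26.89)²/(9.8 × 244) = 723.0/2391 = 0.3024.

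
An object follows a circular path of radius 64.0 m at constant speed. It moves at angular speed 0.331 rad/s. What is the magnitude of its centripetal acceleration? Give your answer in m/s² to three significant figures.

7.01 m/s²

v = ωr = 0.331 × 64.0 = 21.18 m/s.
a_c = v²/r = (21.18)²/64.0 = 448.8/64.0 = 7.012 m/s².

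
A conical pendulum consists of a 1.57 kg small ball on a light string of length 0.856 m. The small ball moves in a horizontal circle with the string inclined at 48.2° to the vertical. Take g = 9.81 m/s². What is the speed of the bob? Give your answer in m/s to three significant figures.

2.65 m/s

The radius of the circle is r = L sinθ = 0.856 × sin 48.2° = 0.6381 m.
Horizontally T sinθ = mv²/r and vertically T cosθ = mg, so tanθ = v²/(rg).
v = √(r g tanθ) = √(0.6381 × 9.81 × 1.118) = √7.001 = 2.646 m/s.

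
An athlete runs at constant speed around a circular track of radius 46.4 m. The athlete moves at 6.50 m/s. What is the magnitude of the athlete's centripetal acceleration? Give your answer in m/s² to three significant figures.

a_c = v²/r = (6.500)²/46.4 = 42.25/46.4 = 0.9106 m/s².

0.911 m/s²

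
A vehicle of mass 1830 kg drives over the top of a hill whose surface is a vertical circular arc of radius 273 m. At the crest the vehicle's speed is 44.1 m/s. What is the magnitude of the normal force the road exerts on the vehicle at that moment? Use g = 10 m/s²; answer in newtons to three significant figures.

5260 N

At the crest the centripetal acceleration points downward (toward the centre of the arc), so mg − N = mv²/r.
N = m(g − v²/r) = 1830 × (10.0 − (44.1)²/273) = 1830 × (10.0 − 7.124) = 1830 × 2.876 = 5263 N.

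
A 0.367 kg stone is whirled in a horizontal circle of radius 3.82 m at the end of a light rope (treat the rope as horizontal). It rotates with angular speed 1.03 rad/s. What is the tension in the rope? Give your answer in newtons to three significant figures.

v = ωr = 1.03 × 3.82 = 3.935 m/s.
The tension is the only horizontal force, so it supplies the full centripetal force: T = m v²/r = 0.367 × (3.935)²/3.82 = 0.367 × 15.48/3.82 = 1.487 N.

1.49 N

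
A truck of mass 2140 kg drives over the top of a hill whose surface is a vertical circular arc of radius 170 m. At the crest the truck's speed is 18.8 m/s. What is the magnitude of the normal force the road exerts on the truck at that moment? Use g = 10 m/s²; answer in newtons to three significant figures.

At the crest the centripetal acceleration points downward (toward the centre of the arc), so mg − N = mv²/r.
N = m(g − v²/r) = 2140 × (10.0 − (18.8)²/170) = 2140 × (10.0 − 2.079) = 2140 × 7.921 = 16950 N.

17000 N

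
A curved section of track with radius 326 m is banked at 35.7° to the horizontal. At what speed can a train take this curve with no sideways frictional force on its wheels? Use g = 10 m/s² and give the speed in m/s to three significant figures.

48.4 m/s

On a frictionless banked curve, N sinθ = mv²/r and N cosθ = mg, so tanθ = v²/(rg).
v = √(r g tanθ) = √(326 × 10.0 × tan 35.7°) = √(326 × 10.0 × 0.7186) = √2343 = 48.40 m/s.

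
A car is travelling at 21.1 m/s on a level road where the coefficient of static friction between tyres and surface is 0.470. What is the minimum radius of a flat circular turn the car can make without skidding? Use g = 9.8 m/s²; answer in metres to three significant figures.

At the limit, μ_s m g = m v²/r, so r_min = v²/(μ_s g) = (21.1)²/(0.470 × 9.8) = 445.2/4.606 = 96.66 m.

96.7 m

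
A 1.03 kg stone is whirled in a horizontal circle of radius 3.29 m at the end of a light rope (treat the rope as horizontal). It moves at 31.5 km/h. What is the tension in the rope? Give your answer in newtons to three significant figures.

v = 31.5 km/h = 31.5/3.6 = 8.750 m/s.
The tension is the only horizontal force, so it supplies the full centripetal force: T = m v²/r = 1.03 × (8.750)²/3.29 = 1.03 × 76.56/3.29 = 23.97 N.

24.0 N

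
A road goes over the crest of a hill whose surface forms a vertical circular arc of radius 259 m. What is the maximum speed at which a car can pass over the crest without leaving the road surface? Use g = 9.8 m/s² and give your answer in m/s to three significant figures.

50.4 m/s

At the crest the centre of the circle is below the car, so the net downward (centripetal) force is mg − N = mv²/r.
The car leaves the road when N → 0, giving v_max = √(g r) = √(9.8 × 259) = 50.38 m/s.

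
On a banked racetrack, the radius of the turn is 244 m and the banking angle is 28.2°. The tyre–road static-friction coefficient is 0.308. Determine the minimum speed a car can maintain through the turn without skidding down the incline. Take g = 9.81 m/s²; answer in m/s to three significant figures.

21.7 m/s

At the minimum speed, friction acts up the slope at its limiting value f = μN. Radially (horizontal, toward centre): N sinθ − μN cosθ = mv²/r. Vertically: N cosθ + μN sinθ = mg.
Dividing: v² = r g (sinθ − μcosθ)/(cosθ + μsinθ).
sinθ − μcosθ = 0.4726 − 0.308×0.8813 = 0.2011; cosθ + μsinθ = 0.8813 + 0.308×0.4726 = 1.027.
v² = 244 × 9.81 × 0.2011/1.027 = 468.8 m²/s², so v = 21.65 m/s.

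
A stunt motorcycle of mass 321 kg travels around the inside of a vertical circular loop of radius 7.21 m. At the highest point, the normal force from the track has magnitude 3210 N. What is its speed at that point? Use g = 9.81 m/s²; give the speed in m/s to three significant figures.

At the top, N + mg = mv²/r, so v = √(r(N/m + g)) = √(7.21 × (3210/321 + 9.81)) = √(7.21 × 19.81) = √142.8 = 11.95 m/s.

12.0 m/s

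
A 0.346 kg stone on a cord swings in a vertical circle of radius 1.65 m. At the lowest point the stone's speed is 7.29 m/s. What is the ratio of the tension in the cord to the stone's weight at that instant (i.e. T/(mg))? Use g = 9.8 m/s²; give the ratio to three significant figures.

4.29

At the bottom, T − mg = mv²/r, so T = m(v²/r + g) and T/(mg) = v²/(rg) + 1 = (7.29)²/(1.65 × 9.8) + 1 = 3.287 + 1 = 4.287.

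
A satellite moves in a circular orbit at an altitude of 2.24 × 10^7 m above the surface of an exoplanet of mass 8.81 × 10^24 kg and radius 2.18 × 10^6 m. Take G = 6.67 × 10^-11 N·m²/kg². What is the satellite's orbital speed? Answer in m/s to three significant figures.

4890 m/s

Orbital radius r = R + h = 2.18 × 10^6 + 2.24 × 10^7 = 2.458 × 10^7 m.
Gravity supplies the centripetal force: G M m / r² = m v² / r, so v = √(GM/r).
v = √(6.67 × 10^-11 × 8.81 × 10^24 / 2.458 × 10^7) = √(2.391 × 10^7) = 4889 m/s.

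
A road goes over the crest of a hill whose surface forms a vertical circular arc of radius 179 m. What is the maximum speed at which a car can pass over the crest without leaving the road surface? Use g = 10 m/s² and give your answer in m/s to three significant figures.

At the crest the centre of the circle is below the car, so the net downward (centripetal) force is mg − N = mv²/r.
The car leaves the road when N → 0, giving v_max = √(g r) = √(10.0 × 179) = 42.31 m/s.

42.3 m/s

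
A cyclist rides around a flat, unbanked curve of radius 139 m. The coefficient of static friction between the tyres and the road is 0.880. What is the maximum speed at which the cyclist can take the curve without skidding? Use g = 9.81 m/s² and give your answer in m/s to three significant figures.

34.6 m/s

The only inward force on a level bend is static friction, so at the limit f_s = μ_s N = μ_s m g = m v²/r.
Mass cancels: v_max = √(μ_s g r) = √(0.880 × 9.81 × 139) = √1200 = 34.64 m/s.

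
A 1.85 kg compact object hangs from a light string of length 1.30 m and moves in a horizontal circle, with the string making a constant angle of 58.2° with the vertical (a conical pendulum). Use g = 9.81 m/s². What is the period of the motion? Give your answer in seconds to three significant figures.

r = L sinθ = 1.105 m. From T sinθ = mω²r and T cosθ = mg: tanθ = ω²r/g, so ω² = g tanθ / r = g/(L cosθ).
ω = √(g/(L cosθ)) = √(9.81/(1.30 × 0.5270)) = √14.32 = 3.784 rad/s.
Period = 2π/ω = 1.660 s.

1.66 s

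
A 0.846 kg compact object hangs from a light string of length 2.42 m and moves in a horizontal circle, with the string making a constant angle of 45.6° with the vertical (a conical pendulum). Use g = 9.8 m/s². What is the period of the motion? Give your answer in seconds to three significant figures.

2.61 s

r = L sinθ = 1.729 m. From T sinθ = mω²r and T cosθ = mg: tanθ = ω²r/g, so ω² = g tanθ / r = g/(L cosθ).
ω = √(g/(L cosθ)) = √(9.8/(2.42 × 0.6997)) = √5.788 = 2.406 rad/s.
Period = 2π/ω = 2.612 s.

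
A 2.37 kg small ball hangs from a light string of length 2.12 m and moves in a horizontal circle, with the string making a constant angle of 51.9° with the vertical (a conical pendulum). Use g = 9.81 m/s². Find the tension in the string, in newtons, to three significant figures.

Vertically the bob has no acceleration, so T cosθ = mg.
T = mg/cosθ = 2.37 × 9.81 / cos 51.9° = 23.25/0.6170 = 37.68 N.

37.7 N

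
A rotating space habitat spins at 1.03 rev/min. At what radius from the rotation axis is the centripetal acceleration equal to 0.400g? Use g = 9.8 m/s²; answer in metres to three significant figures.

ω = 1.03 rev/min × 2π/60 = 0.1079 rad/s.
a_c = ω²r = 0.400g ⇒ r = 0.400 × 9.8 / (0.1079)² = 3.920/0.01163 = 336.9 m.

337 m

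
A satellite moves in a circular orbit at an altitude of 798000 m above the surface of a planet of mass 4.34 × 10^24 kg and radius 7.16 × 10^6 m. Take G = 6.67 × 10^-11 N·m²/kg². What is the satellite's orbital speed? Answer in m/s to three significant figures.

6030 m/s

Orbital radius r = R + h = 7.16 × 10^6 + 798000 = 7.958 × 10^6 m.
Gravity supplies the centripetal force: G M m / r² = m v² / r, so v = √(GM/r).
v = √(6.67 × 10^-11 × 4.34 × 10^24 / 7.958 × 10^6) = √(3.638 × 10^7) = 6031 m/s.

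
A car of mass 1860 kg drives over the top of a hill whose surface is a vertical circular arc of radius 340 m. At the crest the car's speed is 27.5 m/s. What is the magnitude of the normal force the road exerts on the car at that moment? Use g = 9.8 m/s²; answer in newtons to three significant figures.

14100 N

At the crest the centripetal acceleration points downward (toward the centre of the arc), so mg − N = mv²/r.
N = m(g − v²/r) = 1860 × (9.8 − (27.5)²/340) = 1860 × (9.8 − 2.224) = 1860 × 7.576 = 14090 N.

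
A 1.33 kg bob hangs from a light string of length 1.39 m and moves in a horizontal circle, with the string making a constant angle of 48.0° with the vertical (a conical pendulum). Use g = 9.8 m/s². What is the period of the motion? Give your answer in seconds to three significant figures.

1.94 s

r = L sinθ = 1.033 m. From T sinθ = mω²r and T cosθ = mg: tanθ = ω²r/g, so ω² = g tanθ / r = g/(L cosθ).
ω = √(g/(L cosθ)) = √(9.8/(1.39 × 0.6691)) = √10.54 = 3.246 rad/s.
Period = 2π/ω = 1.936 s.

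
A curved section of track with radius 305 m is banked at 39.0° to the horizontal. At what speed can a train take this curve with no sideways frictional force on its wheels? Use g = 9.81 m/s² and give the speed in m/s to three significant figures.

On a frictionless banked curve, N sinθ = mv²/r and N cosθ = mg, so tanθ = v²/(rg).
v = √(r g tanθ) = √(305 × 9.81 × tan 39.0°) = √(305 × 9.81 × 0.8098) = √2423 = 49.22 m/s.

49.2 m/s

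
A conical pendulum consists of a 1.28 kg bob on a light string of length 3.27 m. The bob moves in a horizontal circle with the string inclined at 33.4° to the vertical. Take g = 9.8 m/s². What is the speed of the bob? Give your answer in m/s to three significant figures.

3.41 m/s

The radius of the circle is r = L sinθ = 3.27 × sin 33.4° = 1.800 m.
Horizontally T sinθ = mv²/r and vertically T cosθ = mg, so tanθ = v²/(rg).
v = √(r g tanθ) = √(1.800 × 9.8 × 0.6594) = √11.63 = 3.411 m/s.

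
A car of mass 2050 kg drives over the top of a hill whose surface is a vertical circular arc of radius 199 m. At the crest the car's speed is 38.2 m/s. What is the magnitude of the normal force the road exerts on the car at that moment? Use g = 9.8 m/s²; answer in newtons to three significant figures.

At the crest the centripetal acceleration points downward (toward the centre of the arc), so mg − N = mv²/r.
N = m(g − v²/r) = 2050 × (9.8 − (38.2)²/199) = 2050 × (9.8 − 7.333) = 2050 × 2.467 = 5058 N.

5060 N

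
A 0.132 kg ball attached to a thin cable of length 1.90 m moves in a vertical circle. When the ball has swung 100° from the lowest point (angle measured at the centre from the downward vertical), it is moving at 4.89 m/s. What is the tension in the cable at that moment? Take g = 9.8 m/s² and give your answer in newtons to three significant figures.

1.44 N

Take the radial direction toward the centre of the circle as positive. The component of the weight along the string toward the centre is −mg cos φ (φ measured from the bottom), so Newton's second law along the string gives T − mg cos φ = m v²/r.
cos 100° = -0.1736, so T = m(v²/r + g cos φ) = 0.132 × ((4.89)²/1.90 + 9.8 × -0.1736) = 0.132 × (12.59 + (-1.702)) = 0.132 × 10.88 = 1.437 N.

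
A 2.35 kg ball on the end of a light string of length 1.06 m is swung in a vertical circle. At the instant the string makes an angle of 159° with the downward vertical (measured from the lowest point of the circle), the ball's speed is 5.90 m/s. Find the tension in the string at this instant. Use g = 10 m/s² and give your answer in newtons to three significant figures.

Take the radial direction toward the centre of the circle as positive. The component of the weight along the string toward the centre is −mg cos φ (φ measured from the bottom), so Newton's second law along the string gives T − mg cos φ = m v²/r.
cos 159° = -0.9336, so T = m(v²/r + g cos φ) = 2.35 × ((5.90)²/1.06 + 10.0 × -0.9336) = 2.35 × (32.84 + (-9.336)) = 2.35 × 23.50 = 55.23 N.

55.2 N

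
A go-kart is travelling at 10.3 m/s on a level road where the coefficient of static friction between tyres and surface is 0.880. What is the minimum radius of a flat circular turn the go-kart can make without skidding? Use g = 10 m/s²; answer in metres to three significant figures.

12.1 m

At the limit, μ_s m g = m v²/r, so r_min = v²/(μ_s g) = (10.3)²/(0.880 × 10.0) = 106.1/8.800 = 12.06 m.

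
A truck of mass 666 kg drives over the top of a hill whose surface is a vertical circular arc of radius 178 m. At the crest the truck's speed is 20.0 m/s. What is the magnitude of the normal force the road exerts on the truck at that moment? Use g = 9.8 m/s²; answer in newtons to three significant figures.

5030 N

At the crest the centripetal acceleration points downward (toward the centre of the arc), so mg − N = mv²/r.
N = m(g − v²/r) = 666 × (9.8 − (20.0)²/178) = 666 × (9.8 − 2.247) = 666 × 7.553 = 5030 N.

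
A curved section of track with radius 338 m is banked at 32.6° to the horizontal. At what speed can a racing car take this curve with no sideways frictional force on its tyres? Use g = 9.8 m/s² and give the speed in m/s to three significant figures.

46.0 m/s

On a frictionless banked curve, N sinθ = mv²/r and N cosθ = mg, so tanθ = v²/(rg).
v = √(r g tanθ) = √(338 × 9.8 × tan 32.6°) = √(338 × 9.8 × 0.6395) = √2118 = 46.03 m/s.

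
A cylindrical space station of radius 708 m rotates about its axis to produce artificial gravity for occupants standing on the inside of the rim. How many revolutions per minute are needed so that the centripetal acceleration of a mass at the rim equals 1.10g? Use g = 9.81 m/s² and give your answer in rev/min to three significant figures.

Require ω²r = 1.10g, so ω = √(1.10 × 9.81/708) = 0.1235 rad/s.
In rev/min: ω × 60/(2π) = 0.1235 × 60/(2π) = 1.179 rev/min.

1.18 rev/min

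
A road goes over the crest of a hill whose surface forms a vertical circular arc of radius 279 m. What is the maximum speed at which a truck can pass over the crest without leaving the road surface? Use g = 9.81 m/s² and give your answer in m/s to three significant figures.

52.3 m/s

At the crest the centre of the circle is below the truck, so the net downward (centripetal) force is mg − N = mv²/r.
The truck leaves the road when N → 0, giving v_max = √(g r) = √(9.81 × 279) = 52.32 m/s.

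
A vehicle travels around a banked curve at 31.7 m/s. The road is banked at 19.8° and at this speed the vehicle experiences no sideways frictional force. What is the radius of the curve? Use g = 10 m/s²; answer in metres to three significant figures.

279 m

Frictionless banking: tanθ = v²/(rg), so r = v²/(g tanθ).
r = (31.7)²/(10.0 × tan 19.8°) = 1005/(10.0 × 0.3600) = 1005/3.600 = 279.1 m.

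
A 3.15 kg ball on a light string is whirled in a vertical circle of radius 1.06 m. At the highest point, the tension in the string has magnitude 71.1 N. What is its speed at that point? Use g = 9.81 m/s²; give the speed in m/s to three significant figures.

5.86 m/s

At the top, T + mg = mv²/r, so v = √(r(T/m + g)) = √(1.06 × (71.1/3.15 + 9.81)) = √(1.06 × 32.38) = √34.32 = 5.859 m/s.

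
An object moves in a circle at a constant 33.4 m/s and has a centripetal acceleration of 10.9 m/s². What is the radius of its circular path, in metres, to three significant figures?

a_c = v²/r ⇒ r = v²/a_c = (33.4)²/10.9 = 1116/10.9 = 102.3 m.

102 m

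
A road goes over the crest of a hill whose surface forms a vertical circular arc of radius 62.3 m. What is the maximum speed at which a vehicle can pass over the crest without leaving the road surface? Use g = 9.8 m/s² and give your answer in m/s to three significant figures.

At the crest the centre of the circle is below the vehicle, so the net downward (centripetal) force is mg − N = mv²/r.
The vehicle leaves the road when N → 0, giving v_max = √(g r) = √(9.8 × 62.3) = 24.71 m/s.

24.7 m/s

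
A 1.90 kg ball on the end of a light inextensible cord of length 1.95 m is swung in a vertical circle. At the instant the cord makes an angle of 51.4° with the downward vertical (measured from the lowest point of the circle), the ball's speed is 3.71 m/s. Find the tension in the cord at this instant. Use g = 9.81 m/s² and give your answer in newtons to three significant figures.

Take the radial direction toward the centre of the circle as positive. The component of the weight along the string toward the centre is −mg cos φ (φ measured from the bottom), so Newton's second law along the string gives T − mg cos φ = m v²/r.
cos 51.4° = 0.6239, so T = m(v²/r + g cos φ) = 1.90 × ((3.71)²/1.95 + 9.81 × 0.6239) = 1.90 × (7.059 + (6.120)) = 1.90 × 13.18 = 25.04 N.

25.0 N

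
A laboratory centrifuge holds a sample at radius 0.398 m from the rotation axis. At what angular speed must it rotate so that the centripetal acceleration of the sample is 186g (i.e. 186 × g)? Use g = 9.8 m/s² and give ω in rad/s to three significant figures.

67.7 rad/s

Centripetal acceleration a_c = ω²r. Setting ω²r = 186g:
ω = √(186g / r) = √(186 × 9.8 / 0.398) = √4580 = 67.67 rad/s.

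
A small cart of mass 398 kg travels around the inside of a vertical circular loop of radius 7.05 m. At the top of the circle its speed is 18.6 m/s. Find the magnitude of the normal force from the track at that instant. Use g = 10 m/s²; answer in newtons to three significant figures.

15600 N

At the top, both N and the weight mg point inward (toward the centre), so N + mg = mv²/r.
N = m(v²/r − g) = 398 × ((18.6)²/7.05 − 10.0) = 398 × (49.07 − 10.0) = 398 × 39.07 = 15550 N.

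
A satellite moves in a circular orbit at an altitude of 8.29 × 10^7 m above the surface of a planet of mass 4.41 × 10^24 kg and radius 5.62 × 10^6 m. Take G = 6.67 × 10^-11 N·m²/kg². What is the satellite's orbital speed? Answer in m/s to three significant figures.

Orbital radius r = R + h = 5.62 × 10^6 + 8.29 × 10^7 = 8.852 × 10^7 m.
Gravity supplies the centripetal force: G M m / r² = m v² / r, so v = √(GM/r).
v = √(6.67 × 10^-11 × 4.41 × 10^24 / 8.852 × 10^7) = √(3.323 × 10^6) = 1823 m/s.

1820 m/s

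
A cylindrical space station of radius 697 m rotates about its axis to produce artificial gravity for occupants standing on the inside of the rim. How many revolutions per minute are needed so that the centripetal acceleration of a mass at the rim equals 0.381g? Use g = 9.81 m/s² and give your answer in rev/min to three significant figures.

0.699 rev/min

Require ω²r = 0.381g, so ω = √(0.381 × 9.81/697) = 0.07323 rad/s.
In rev/min: ω × 60/(2π) = 0.07323 × 60/(2π) = 0.6993 rev/min.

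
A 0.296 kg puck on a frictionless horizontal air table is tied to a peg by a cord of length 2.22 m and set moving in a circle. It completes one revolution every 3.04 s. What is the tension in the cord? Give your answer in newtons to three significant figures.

v = 2πr/T = 2π × 2.22/3.04 = 4.588 m/s.
The tension is the only horizontal force, so it supplies the full centripetal force: T = m v²/r = 0.296 × (4.588)²/2.22 = 0.296 × 21.05/2.22 = 2.807 N.

2.81 N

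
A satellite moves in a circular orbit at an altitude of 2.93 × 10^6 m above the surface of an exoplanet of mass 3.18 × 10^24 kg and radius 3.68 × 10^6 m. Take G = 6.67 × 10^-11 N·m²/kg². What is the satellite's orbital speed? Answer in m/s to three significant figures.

5660 m/s

Orbital radius r = R + h = 3.68 × 10^6 + 2.93 × 10^6 = 6.610 × 10^6 m.
Gravity supplies the centripetal force: G M m / r² = m v² / r, so v = √(GM/r).
v = √(6.67 × 10^-11 × 3.18 × 10^24 / 6.610 × 10^6) = √(3.209 × 10^7) = 5665 m/s.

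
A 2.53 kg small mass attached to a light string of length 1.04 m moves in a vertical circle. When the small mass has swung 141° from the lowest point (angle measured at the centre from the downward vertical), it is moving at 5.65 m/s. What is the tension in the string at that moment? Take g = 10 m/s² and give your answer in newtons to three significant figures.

58.0 N

Take the radial direction toward the centre of the circle as positive. The component of the weight along the string toward the centre is −mg cos φ (φ measured from the bottom), so Newton's second law along the string gives T − mg cos φ = m v²/r.
cos 141° = -0.7771, so T = m(v²/r + g cos φ) = 2.53 × ((5.65)²/1.04 + 10.0 × -0.7771) = 2.53 × (30.69 + (-7.771)) = 2.53 × 22.92 = 58.00 N.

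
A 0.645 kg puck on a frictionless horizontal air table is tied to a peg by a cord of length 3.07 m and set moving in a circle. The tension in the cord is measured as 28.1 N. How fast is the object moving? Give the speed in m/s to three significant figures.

11.6 m/s

T = m v²/r ⇒ v = √(T r / m) = √(28.1 × 3.07 / 0.645) = √133.7 = 11.56 m/s.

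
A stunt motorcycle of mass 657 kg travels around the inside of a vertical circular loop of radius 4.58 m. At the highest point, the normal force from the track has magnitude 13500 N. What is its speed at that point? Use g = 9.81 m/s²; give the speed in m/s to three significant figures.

At the top, N + mg = mv²/r, so v = √(r(N/m + g)) = √(4.58 × (13500/657 + 9.81)) = √(4.58 × 30.36) = √139.0 = 11.79 m/s.

11.8 m/s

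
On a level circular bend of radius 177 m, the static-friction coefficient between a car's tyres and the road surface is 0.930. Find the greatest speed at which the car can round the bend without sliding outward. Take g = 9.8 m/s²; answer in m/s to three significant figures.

40.2 m/s

On a flat curve, static friction is the only horizontal force, so it must supply the full centripetal force: μ_s m g = m v²/r.
Mass cancels: v_max = √(μ_s g r) = √(0.930 × 9.8 × 177) = √1613 = 40.16 m/s.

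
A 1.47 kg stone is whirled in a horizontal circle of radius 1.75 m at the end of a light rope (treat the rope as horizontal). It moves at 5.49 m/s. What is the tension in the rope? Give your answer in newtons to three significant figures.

25.3 N

The tension is the only horizontal force, so it supplies the full centripetal force: T = m v²/r = 1.47 × (5.490)²/1.75 = 1.47 × 30.14/1.75 = 25.32 N.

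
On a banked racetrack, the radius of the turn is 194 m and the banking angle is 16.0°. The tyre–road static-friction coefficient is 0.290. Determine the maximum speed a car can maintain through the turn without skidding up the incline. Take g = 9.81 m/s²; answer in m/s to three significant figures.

At the maximum speed, friction acts down the slope at its limiting value f = μN. Radially (horizontal, toward centre): N sinθ + μN cosθ = mv²/r. Vertically: N cosθ − μN sinθ = mg.
Dividing: v² = r g (sinθ + μcosθ)/(cosθ − μsinθ).
sinθ + μcosθ = 0.2756 + 0.290×0.9613 = 0.5544; cosθ − μsinθ = 0.9613 − 0.290×0.2756 = 0.8813.
v² = 194 × 9.81 × 0.5544/0.8813 = 1197 m²/s², so v = 34.60 m/s.

34.6 m/s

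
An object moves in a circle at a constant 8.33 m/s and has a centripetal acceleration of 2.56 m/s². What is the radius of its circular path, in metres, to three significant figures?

27.1 m

a_c = v²/r ⇒ r = v²/a_c = (8.33)²/2.56 = 69.39/2.56 = 27.11 m.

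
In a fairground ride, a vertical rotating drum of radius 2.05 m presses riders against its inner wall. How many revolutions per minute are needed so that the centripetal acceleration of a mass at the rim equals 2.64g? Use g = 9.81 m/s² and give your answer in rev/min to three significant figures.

33.9 rev/min

Require ω²r = 2.64g, so ω = √(2.64 × 9.81/2.05) = 3.554 rad/s.
In rev/min: ω × 60/(2π) = 3.554 × 60/(2π) = 33.94 rev/min.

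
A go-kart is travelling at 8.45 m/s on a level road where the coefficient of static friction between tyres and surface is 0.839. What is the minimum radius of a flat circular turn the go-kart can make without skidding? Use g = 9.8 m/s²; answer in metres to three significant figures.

8.68 m

At the limit, μ_s m g = m v²/r, so r_min = v²/(μ_s g) = (8.45)²/(0.839 × 9.8) = 71.40/8.222 = 8.684 m.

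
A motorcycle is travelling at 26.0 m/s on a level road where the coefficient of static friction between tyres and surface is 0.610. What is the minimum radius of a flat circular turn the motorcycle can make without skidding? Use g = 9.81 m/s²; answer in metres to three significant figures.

113 m

At the limit, μ_s m g = m v²/r, so r_min = v²/(μ_s g) = (26.0)²/(0.610 × 9.81) = 676.0/5.984 = 113.0 m.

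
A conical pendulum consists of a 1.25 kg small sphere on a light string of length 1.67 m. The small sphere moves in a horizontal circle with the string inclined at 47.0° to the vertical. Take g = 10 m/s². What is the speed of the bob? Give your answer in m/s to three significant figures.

The radius of the circle is r = L sinθ = 1.67 × sin 47.0° = 1.221 m.
Horizontally T sinθ = mv²/r and vertically T cosθ = mg, so tanθ = v²/(rg).
v = √(r g tanθ) = √(1.221 × 10.0 × 1.072) = √13.10 = 3.619 m/s.

3.62 m/s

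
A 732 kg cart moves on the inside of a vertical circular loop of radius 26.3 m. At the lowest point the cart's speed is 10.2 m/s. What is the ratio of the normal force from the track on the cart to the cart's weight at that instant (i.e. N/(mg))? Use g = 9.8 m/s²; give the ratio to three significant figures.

At the bottom, N − mg = mv²/r, so N = m(v²/r + g) and N/(mg) = v²/(rg) + 1 = (10.2)²/(26.3 × 9.8) + 1 = 0.4037 + 1 = 1.404.

1.40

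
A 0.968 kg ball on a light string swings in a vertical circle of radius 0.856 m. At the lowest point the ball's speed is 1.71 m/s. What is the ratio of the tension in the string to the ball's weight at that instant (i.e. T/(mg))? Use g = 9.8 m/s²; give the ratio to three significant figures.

At the bottom, T − mg = mv²/r, so T = m(v²/r + g) and T/(mg) = v²/(rg) + 1 = (1.71)²/(0.856 × 9.8) + 1 = 0.3486 + 1 = 1.349.

1.35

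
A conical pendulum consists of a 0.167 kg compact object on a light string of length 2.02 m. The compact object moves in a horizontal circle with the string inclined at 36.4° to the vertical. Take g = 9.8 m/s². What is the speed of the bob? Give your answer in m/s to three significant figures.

The radius of the circle is r = L sinθ = 2.02 × sin 36.4° = 1.199 m.
Horizontally T sinθ = mv²/r and vertically T cosθ = mg, so tanθ = v²/(rg).
v = √(r g tanθ) = √(1.199 × 9.8 × 0.7373) = √8.661 = 2.943 m/s.

2.94 m/s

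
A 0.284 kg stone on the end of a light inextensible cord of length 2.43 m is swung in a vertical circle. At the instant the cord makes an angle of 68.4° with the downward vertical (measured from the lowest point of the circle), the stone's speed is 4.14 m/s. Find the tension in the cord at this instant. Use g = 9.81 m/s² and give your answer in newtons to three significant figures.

Take the radial direction toward the centre of the circle as positive. The component of the weight along the string toward the centre is −mg cos φ (φ measured from the bottom), so Newton's second law along the string gives T − mg cos φ = m v²/r.
cos 68.4° = 0.3681, so T = m(v²/r + g cos φ) = 0.284 × ((4.14)²/2.43 + 9.81 × 0.3681) = 0.284 × (7.053 + (3.611)) = 0.284 × 10.66 = 3.029 N.

3.03 N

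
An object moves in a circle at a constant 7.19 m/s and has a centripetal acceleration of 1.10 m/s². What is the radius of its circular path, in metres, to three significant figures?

47.0 m

a_c = v²/r ⇒ r = v²/a_c = (7.19)²/1.10 = 51.70/1.10 = 47.00 m.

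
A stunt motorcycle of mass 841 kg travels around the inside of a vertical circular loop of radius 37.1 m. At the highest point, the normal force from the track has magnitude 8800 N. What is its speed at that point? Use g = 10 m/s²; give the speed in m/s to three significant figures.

At the top, N + mg = mv²/r, so v = √(r(N/m + g)) = √(37.1 × (8800/841 + 10.0)) = √(37.1 × 20.46) = √759.2 = 27.55 m/s.

27.6 m/s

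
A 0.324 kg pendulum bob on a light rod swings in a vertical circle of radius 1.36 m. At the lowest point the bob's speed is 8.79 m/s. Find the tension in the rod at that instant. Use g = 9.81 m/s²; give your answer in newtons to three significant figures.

At the lowest point, T points up (toward the centre) and the weight mg points down (away from the centre), so the net inward force is T − mg = mv²/r.
T = m(v²/r + g) = 0.324 × ((8.79)²/1.36 + 9.81) = 0.324 × (56.81 + 9.81) = 0.324 × 66.62 = 21.59 N.

21.6 N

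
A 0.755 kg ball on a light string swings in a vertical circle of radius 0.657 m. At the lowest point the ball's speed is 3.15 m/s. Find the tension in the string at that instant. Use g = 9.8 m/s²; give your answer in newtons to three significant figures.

18.8 N

At the lowest point, T points up (toward the centre) and the weight mg points down (away from the centre), so the net inward force is T − mg = mv²/r.
T = m(v²/r + g) = 0.755 × ((3.15)²/0.657 + 9.8) = 0.755 × (15.10 + 9.8) = 0.755 × 24.90 = 18.80 N.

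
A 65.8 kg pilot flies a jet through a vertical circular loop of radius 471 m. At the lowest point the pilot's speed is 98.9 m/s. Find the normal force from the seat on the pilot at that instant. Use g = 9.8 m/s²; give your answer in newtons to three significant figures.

2010 N

At the lowest point, N points up (toward the centre) and the weight mg points down (away from the centre), so the net inward force is N − mg = mv²/r.
N = m(v²/r + g) = 65.8 × ((98.9)²/471 + 9.8) = 65.8 × (20.77 + 9.8) = 65.8 × 30.57 = 2011 N.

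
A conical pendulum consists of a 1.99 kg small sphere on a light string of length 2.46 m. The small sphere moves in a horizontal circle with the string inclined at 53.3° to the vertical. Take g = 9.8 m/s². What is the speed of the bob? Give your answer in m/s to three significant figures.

The radius of the circle is r = L sinθ = 2.46 × sin 53.3° = 1.972 m.
Horizontally T sinθ = mv²/r and vertically T cosθ = mg, so tanθ = v²/(rg).
v = √(r g tanθ) = √(1.972 × 9.8 × 1.342) = √25.93 = 5.092 m/s.

5.09 m/s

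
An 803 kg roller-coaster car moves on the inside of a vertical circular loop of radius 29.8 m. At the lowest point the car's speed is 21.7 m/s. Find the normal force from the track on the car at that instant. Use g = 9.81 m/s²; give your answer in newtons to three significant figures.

At the lowest point, N points up (toward the centre) and the weight mg points down (away from the centre), so the net inward force is N − mg = mv²/r.
N = m(v²/r + g) = 803 × ((21.7)²/29.8 + 9.81) = 803 × (15.80 + 9.81) = 803 × 25.61 = 20570 N.

20600 N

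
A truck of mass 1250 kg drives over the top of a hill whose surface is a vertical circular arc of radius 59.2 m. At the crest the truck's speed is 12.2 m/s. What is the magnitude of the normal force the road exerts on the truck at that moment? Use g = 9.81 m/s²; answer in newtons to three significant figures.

9120 N

At the crest the centripetal acceleration points downward (toward the centre of the arc), so mg − N = mv²/r.
N = m(g − v²/r) = 1250 × (9.81 − (12.2)²/59.2) = 1250 × (9.81 − 2.514) = 1250 × 7.296 = 9120 N.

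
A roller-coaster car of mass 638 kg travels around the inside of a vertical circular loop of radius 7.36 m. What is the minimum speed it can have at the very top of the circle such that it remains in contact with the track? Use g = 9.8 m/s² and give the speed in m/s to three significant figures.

8.49 m/s

At the highest point the centre is directly below, so both the weight and N act inward: N + mg = mv²/r.
At minimum speed N → 0, so mg = mv_min²/r ⇒ v_min = √(g r) = √(9.8 × 7.36) = 8.493 m/s.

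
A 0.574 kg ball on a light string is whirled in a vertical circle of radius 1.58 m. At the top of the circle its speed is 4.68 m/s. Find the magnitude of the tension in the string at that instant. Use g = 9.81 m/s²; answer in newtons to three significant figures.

At the top, both T and the weight mg point inward (toward the centre), so T + mg = mv²/r.
T = m(v²/r − g) = 0.574 × ((4.68)²/1.58 − 9.81) = 0.574 × (13.86 − 9.81) = 0.574 × 4.052 = 2.326 N.

2.33 N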